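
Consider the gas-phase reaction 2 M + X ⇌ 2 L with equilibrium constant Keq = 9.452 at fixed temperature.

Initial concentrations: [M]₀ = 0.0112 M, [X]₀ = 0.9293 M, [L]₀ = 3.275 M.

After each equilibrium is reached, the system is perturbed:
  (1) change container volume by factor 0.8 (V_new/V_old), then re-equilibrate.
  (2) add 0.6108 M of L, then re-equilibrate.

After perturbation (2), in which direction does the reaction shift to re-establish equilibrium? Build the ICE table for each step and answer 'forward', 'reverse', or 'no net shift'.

Direction: reverse

Q₀ = 9.2009e+04 vs Keq = 9.452 ⇒ Q>K, reverse
Step 1:
                  M         X         L
  Initial    0.0112    0.9293     3.275
  Change     0.7205    0.3602   -0.7205
  Equil      0.7317      1.29     2.555
  solve Keq expr → x = -0.3602; check Q = 9.452
Then change container volume by factor 0.8 (V_new/V_old).
Step 2:
                  M         X         L
  Initial    0.9146     1.612     3.193
  Change   -0.06957  -0.03478   0.06957
  Equil       0.845     1.577     3.263
  solve Keq expr → x = 0.03478; check Q = 9.452
Then add 0.6108 M of L.
Step 3:
                  M         X         L
  Initial     0.845     1.577     3.874
  Change     0.1122   0.05612   -0.1122
  Equil      0.9573     1.633     3.761
  solve Keq expr → x = -0.05612; check Q = 9.452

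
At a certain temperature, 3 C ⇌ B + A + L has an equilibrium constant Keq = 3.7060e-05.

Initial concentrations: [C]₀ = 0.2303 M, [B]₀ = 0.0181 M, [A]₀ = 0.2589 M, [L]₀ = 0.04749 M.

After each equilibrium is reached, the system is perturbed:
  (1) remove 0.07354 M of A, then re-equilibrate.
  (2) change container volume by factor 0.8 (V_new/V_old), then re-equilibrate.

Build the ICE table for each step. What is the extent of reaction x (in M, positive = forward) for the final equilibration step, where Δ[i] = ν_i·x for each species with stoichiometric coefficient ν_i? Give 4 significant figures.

Q₀ = 0.01822 vs Keq = 3.7060e-05 ⇒ Q>K, reverse
Step 1:
                  C         B         A         L
  I          0.2303    0.0181    0.2589   0.04749
  C         0.05394  -0.01798  -0.01798  -0.01798
  E          0.2842 1.1971e-04    0.2409   0.02951
  solve Keq expr → x = -0.01798; check Q = 3.7060e-05
Then remove 0.07354 M of A.
Step 2:
                  C         B         A         L
  I          0.2842 1.1971e-04    0.1674   0.02951
  C       -1.5587e-04 5.1957e-05 5.1957e-05 5.1957e-05
  E          0.2841 1.7167e-04    0.1674   0.02956
  solve Keq expr → x = 5.1957e-05; check Q = 3.7060e-05
Then change container volume by factor 0.8 (V_new/V_old).
Step 3:
                  C         B         A         L
  I          0.3551 2.1458e-04    0.2093   0.03695
  C               0         0         0         0
  E          0.3551 2.1458e-04    0.2093   0.03695
  solve Keq expr → x = 0; check Q = 3.7060e-05

x = 0 M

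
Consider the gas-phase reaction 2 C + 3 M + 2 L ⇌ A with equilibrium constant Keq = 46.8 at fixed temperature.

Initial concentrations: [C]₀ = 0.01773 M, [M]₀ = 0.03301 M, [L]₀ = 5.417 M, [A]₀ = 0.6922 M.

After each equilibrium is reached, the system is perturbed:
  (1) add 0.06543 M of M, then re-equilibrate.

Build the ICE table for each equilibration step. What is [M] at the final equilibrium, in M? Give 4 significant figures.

Q₀ = 2.0862e+06 vs Keq = 46.8 ⇒ Q>K, reverse
Step 1:
                    C           M           L           A
  init        0.01773     0.03301       5.417      0.6922
  Δ            0.1459      0.2188      0.1459    -0.07294
  eq           0.1636      0.2518       5.563      0.6193
  solve Keq expr → x = -0.07294; check Q = 46.8
Then add 0.06543 M of M.
Step 2:
                    C           M           L           A
  init         0.1636      0.3173       5.563      0.6193
  Δ          -0.02357    -0.03535    -0.02357     0.01178
  eq             0.14      0.2819       5.539       0.631
  solve Keq expr → x = 0.01178; check Q = 46.8

[M]_eq = 0.2819 M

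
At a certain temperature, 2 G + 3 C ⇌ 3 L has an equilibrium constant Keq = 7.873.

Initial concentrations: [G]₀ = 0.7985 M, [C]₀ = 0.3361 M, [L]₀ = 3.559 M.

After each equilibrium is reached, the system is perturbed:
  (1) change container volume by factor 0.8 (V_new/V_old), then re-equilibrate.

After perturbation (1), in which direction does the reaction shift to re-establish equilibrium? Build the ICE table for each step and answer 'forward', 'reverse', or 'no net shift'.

Q₀ = 1862 vs Keq = 7.873 ⇒ Q>K, reverse
Step 1:
                   G          C          L
  init        0.7985     0.3361      3.559
  Δ           0.5369     0.8053    -0.8053
  eq           1.335      1.141      2.754
  solve Keq expr → x = -0.2684; check Q = 7.873
Then change container volume by factor 0.8 (V_new/V_old).
Step 2:
                   G          C          L
  init         1.669      1.427      3.442
  Δ         -0.07693    -0.1154     0.1154
  eq           1.592      1.311      3.557
  solve Keq expr → x = 0.03846; check Q = 7.873

Direction: forward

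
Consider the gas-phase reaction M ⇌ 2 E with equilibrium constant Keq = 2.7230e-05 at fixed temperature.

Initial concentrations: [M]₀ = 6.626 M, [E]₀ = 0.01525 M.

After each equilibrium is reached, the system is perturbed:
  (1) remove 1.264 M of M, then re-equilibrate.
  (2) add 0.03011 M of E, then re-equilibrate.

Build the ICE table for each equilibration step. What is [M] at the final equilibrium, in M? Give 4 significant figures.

Q₀ = 3.5098e-05 vs Keq = 2.7230e-05 ⇒ Q>K, reverse
Step 1:
                  M         E
  I           6.626   0.01525
  C       9.0840e-04 -0.001817
  E           6.627   0.01343
  solve Keq expr → x = -9.0840e-04; check Q = 2.7230e-05
Then remove 1.264 M of M.
Step 2:
                  M         E
  I           5.363   0.01343
  C       6.7403e-04 -0.001348
  E           5.364   0.01209
  solve Keq expr → x = -6.7403e-04; check Q = 2.7230e-05
Then add 0.03011 M of E.
Step 3:
                  M         E
  I           5.364    0.0422
  C         0.01505  -0.03009
  E           5.379    0.0121
  solve Keq expr → x = -0.01505; check Q = 2.7230e-05

[M]_eq = 5.379 M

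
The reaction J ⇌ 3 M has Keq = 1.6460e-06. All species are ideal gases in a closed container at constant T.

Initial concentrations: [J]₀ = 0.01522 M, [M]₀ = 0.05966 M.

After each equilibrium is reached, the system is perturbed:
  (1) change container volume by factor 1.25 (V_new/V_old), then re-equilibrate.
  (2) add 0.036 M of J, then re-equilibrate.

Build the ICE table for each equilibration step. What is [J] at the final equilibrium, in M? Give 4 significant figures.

Q₀ = 0.01395 vs Keq = 1.6460e-06 ⇒ Q>K, reverse
Step 1:
                  J         M
  init      0.01522   0.05966
  Δ         0.01861  -0.05584
  eq        0.03383  0.003819
  solve Keq expr → x = -0.01861; check Q = 1.6460e-06
Then change container volume by factor 1.25 (V_new/V_old).
Step 2:
                  J         M
  init      0.02707  0.003055
  Δ       -1.6099e-04 4.8298e-04
  eq        0.02691  0.003538
  solve Keq expr → x = 1.6099e-04; check Q = 1.6460e-06
Then add 0.036 M of J.
Step 3:
                  J         M
  init      0.06291  0.003538
  Δ       -3.8274e-04  0.001148
  eq        0.06252  0.004686
  solve Keq expr → x = 3.8274e-04; check Q = 1.6460e-06

[J]_eq = 0.06252 M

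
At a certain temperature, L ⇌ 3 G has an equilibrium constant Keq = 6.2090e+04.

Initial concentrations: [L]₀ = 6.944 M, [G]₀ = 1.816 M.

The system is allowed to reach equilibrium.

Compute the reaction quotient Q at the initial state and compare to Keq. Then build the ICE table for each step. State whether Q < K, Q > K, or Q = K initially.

Q₀ = 0.8625 vs Keq = 6.2090e+04 ⇒ Q<K, forward
Step 1:
                  L         G
  Initial     6.944     1.816
  Change      -6.77     20.31
  Equil      0.1744     22.12
  solve Keq expr → x = 6.77; check Q = 6.2090e+04

Q₀ = 0.8625; Q < K (proceeds forward)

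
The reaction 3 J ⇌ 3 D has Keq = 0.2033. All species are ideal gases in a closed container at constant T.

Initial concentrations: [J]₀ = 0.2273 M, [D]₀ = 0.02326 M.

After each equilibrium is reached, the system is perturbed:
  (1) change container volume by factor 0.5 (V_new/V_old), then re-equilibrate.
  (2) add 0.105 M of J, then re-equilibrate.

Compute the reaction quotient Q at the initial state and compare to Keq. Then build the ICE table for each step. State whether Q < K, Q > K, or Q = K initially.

Q₀ = 0.001072; Q < K (proceeds forward)

Q₀ = 0.001072 vs Keq = 0.2033 ⇒ Q<K, forward
Step 1:
                   J          D
  init        0.2273    0.02326
  Δ         -0.06952    0.06952
  eq          0.1578    0.09278
  solve Keq expr → x = 0.02317; check Q = 0.2033
Then change container volume by factor 0.5 (V_new/V_old).
Step 2:
                   J          D
  init        0.3156     0.1856
  Δ                0          0
  eq          0.3156     0.1856
  solve Keq expr → x = 0; check Q = 0.2033
Then add 0.105 M of J.
Step 3:
                   J          D
  init        0.4206     0.1856
  Δ         -0.03888    0.03888
  eq          0.3817     0.2244
  solve Keq expr → x = 0.01296; check Q = 0.2033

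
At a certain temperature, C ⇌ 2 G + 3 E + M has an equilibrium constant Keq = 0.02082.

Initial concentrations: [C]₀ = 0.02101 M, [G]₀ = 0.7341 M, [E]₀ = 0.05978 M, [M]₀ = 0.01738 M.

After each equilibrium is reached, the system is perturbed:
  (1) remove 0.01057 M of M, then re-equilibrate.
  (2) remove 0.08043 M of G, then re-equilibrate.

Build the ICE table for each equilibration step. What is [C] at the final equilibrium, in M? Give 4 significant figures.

Q₀ = 9.5236e-05 vs Keq = 0.02082 ⇒ Q<K, forward
Step 1:
                  C         G         E         M
  init      0.02101    0.7341   0.05978   0.01738
  Δ         -0.0193   0.03859   0.05789    0.0193
  eq       0.001714    0.7727    0.1177   0.03668
  solve Keq expr → x = 0.0193; check Q = 0.02082
Then remove 0.01057 M of M.
Step 2:
                  C         G         E         M
  init     0.001714    0.7727    0.1177   0.02611
  Δ       -4.2972e-04 8.5945e-04  0.001289 4.2972e-04
  eq       0.001284    0.7736     0.119   0.02654
  solve Keq expr → x = 4.2972e-04; check Q = 0.02082
Then remove 0.08043 M of G.
Step 3:
                  C         G         E         M
  init     0.001284    0.6931     0.119   0.02654
  Δ       -2.2517e-04 4.5034e-04 6.7551e-04 2.2517e-04
  eq       0.001059    0.6936    0.1196   0.02676
  solve Keq expr → x = 2.2517e-04; check Q = 0.02082

[C]_eq = 0.001059 M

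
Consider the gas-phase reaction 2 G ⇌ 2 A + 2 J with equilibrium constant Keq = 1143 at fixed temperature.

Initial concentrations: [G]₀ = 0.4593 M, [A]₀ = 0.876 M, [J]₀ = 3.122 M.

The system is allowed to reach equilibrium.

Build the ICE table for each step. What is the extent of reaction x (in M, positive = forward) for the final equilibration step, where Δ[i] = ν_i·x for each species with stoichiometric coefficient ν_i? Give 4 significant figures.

x = 0.1677 M

Q₀ = 35.46 vs Keq = 1143 ⇒ Q<K, forward
Step 1:
                  G         A         J
  init       0.4593     0.876     3.122
  Δ         -0.3354    0.3354    0.3354
  eq         0.1239     1.211     3.457
  solve Keq expr → x = 0.1677; check Q = 1143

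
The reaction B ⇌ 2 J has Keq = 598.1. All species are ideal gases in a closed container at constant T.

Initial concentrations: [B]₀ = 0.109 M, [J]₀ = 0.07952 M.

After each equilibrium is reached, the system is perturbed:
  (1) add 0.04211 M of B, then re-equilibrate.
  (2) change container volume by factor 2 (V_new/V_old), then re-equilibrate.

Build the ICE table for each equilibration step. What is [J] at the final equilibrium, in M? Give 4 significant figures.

[J]_eq = 0.1907 M

Q₀ = 0.05801 vs Keq = 598.1 ⇒ Q<K, forward
Step 1:
                    B           J
  init          0.109     0.07952
  Δ           -0.1089      0.2177
  eq       1.4771e-04      0.2972
  solve Keq expr → x = 0.1089; check Q = 598.1
Then add 0.04211 M of B.
Step 2:
                    B           J
  init        0.04226      0.2972
  Δ          -0.04201     0.08403
  eq       2.4303e-04      0.3813
  solve Keq expr → x = 0.04201; check Q = 598.1
Then change container volume by factor 2 (V_new/V_old).
Step 3:
                    B           J
  init     1.2151e-04      0.1906
  Δ       -6.0679e-05  1.2136e-04
  eq       6.0834e-05      0.1907
  solve Keq expr → x = 6.0679e-05; check Q = 598.1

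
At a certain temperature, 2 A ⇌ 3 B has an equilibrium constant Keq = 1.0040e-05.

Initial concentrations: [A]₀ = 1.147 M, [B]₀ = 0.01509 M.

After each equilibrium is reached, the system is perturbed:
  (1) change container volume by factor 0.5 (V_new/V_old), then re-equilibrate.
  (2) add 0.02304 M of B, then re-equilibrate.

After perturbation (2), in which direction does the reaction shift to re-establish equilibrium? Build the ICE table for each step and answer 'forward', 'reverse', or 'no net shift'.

Direction: reverse

Q₀ = 2.6118e-06 vs Keq = 1.0040e-05 ⇒ Q<K, forward
Step 1:
                    A           B
  Initial       1.147     0.01509
  Change    -0.005647    0.008471
  Equil         1.141     0.02356
  solve Keq expr → x = 0.002824; check Q = 1.0040e-05
Then change container volume by factor 0.5 (V_new/V_old).
Step 2:
                    A           B
  Initial       2.283     0.04712
  Change     0.006434   -0.009651
  Equil         2.289     0.03747
  solve Keq expr → x = -0.003217; check Q = 1.0040e-05
Then add 0.02304 M of B.
Step 3:
                    A           B
  Initial       2.289     0.06051
  Change      0.01525    -0.02287
  Equil         2.304     0.03764
  solve Keq expr → x = -0.007625; check Q = 1.0040e-05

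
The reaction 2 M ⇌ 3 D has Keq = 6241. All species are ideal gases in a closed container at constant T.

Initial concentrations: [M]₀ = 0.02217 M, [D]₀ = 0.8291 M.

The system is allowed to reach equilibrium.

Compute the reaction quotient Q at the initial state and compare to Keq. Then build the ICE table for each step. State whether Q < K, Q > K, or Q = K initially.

Q₀ = 1160; Q < K (proceeds forward)

Q₀ = 1160 vs Keq = 6241 ⇒ Q<K, forward
Step 1:
                  M         D
  Initial   0.02217    0.8291
  Change   -0.01229   0.01844
  Equil    0.009877    0.8475
  solve Keq expr → x = 0.006147; check Q = 6241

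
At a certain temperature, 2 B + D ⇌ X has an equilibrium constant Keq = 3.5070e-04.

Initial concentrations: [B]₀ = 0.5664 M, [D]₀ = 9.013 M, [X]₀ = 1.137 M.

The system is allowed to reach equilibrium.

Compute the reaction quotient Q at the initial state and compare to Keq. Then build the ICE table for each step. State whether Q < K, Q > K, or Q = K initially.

Q₀ = 0.3932 vs Keq = 3.5070e-04 ⇒ Q>K, reverse
Step 1:
                    B           D           X
  Initial      0.5664       9.013       1.137
  Change        2.219       1.109      -1.109
  Equil         2.785       10.12     0.02754
  solve Keq expr → x = -1.109; check Q = 3.5070e-04

Q₀ = 0.3932; Q > K (proceeds reverse)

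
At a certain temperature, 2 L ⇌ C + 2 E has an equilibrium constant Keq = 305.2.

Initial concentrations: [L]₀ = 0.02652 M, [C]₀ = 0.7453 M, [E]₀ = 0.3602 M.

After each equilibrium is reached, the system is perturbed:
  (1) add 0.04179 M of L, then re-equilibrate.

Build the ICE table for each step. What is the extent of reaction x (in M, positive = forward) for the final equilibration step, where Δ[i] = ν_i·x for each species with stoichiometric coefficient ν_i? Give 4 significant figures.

x = 0.01978 M

Q₀ = 137.5 vs Keq = 305.2 ⇒ Q<K, forward
Step 1:
                    L           C           E
  I           0.02652      0.7453      0.3602
  C         -0.008261    0.004131    0.008261
  E           0.01826      0.7494      0.3685
  solve Keq expr → x = 0.004131; check Q = 305.2
Then add 0.04179 M of L.
Step 2:
                    L           C           E
  I           0.06005      0.7494      0.3685
  C          -0.03956     0.01978     0.03956
  E           0.02048      0.7692       0.408
  solve Keq expr → x = 0.01978; check Q = 305.2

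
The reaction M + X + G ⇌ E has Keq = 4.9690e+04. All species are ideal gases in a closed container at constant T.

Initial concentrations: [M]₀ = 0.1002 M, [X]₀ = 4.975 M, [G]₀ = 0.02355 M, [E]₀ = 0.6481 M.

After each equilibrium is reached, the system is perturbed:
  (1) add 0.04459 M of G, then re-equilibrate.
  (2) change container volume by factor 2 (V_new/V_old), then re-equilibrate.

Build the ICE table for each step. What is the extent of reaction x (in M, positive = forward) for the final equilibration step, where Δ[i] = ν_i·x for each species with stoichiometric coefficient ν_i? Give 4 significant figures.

Q₀ = 55.21 vs Keq = 4.9690e+04 ⇒ Q<K, forward
Step 1:
                   M          X          G          E
  I           0.1002      4.975    0.02355     0.6481
  C         -0.02351   -0.02351   -0.02351    0.02351
  E          0.07669      4.951 3.5596e-05     0.6716
  solve Keq expr → x = 0.02351; check Q = 4.9690e+04
Then add 0.04459 M of G.
Step 2:
                   M          X          G          E
  I          0.07669      4.951    0.04463     0.6716
  C         -0.04453   -0.04453   -0.04453    0.04453
  E          0.03215      4.907 9.1353e-05     0.7161
  solve Keq expr → x = 0.04453; check Q = 4.9690e+04
Then change container volume by factor 2 (V_new/V_old).
Step 3:
                   M          X          G          E
  I          0.01608      2.453 4.5677e-05     0.3581
  C       1.3542e-04 1.3542e-04 1.3542e-04 -1.3542e-04
  E          0.01621      2.454 1.8110e-04     0.3579
  solve Keq expr → x = -1.3542e-04; check Q = 4.9690e+04

x = -1.3542e-04 M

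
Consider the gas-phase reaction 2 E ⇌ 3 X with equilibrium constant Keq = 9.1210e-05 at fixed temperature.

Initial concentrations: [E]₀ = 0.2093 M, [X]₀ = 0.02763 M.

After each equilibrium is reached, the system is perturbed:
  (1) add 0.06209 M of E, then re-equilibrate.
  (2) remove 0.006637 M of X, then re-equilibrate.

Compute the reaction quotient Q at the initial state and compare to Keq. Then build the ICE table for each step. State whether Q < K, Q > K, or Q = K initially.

Q₀ = 4.8151e-04 vs Keq = 9.1210e-05 ⇒ Q>K, reverse
Step 1:
                    E           X
  init         0.2093     0.02763
  Δ          0.007587    -0.01138
  eq           0.2169     0.01625
  solve Keq expr → x = -0.003794; check Q = 9.1210e-05
Then add 0.06209 M of E.
Step 2:
                    E           X
  init          0.279     0.01625
  Δ         -0.001921    0.002881
  eq           0.2771     0.01913
  solve Keq expr → x = 9.6037e-04; check Q = 9.1210e-05
Then remove 0.006637 M of X.
Step 3:
                    E           X
  init         0.2771     0.01249
  Δ         -0.004293    0.006439
  eq           0.2728     0.01893
  solve Keq expr → x = 0.002146; check Q = 9.1210e-05

Q₀ = 4.8151e-04; Q > K (proceeds reverse)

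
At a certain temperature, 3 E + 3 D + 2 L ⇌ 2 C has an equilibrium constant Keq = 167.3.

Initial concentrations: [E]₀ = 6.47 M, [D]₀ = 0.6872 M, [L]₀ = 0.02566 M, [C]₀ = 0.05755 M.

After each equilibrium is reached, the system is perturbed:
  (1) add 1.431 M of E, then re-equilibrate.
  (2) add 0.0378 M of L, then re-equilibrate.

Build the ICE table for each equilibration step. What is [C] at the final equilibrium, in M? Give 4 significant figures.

[C]_eq = 0.1201 M

Q₀ = 0.05723 vs Keq = 167.3 ⇒ Q<K, forward
Step 1:
                    E           D           L           C
  init           6.47      0.6872     0.02566     0.05755
  Δ          -0.03737    -0.03737    -0.02491     0.02491
  eq            6.433      0.6498  7.4599e-04     0.08246
  solve Keq expr → x = 0.01246; check Q = 167.3
Then add 1.431 M of E.
Step 2:
                    E           D           L           C
  init          7.864      0.6498  7.4599e-04     0.08246
  Δ       -2.8857e-04 -2.8857e-04 -1.9238e-04  1.9238e-04
  eq            7.863      0.6495  5.5362e-04     0.08266
  solve Keq expr → x = 9.6189e-05; check Q = 167.3
Then add 0.0378 M of L.
Step 3:
                    E           D           L           C
  init          7.863      0.6495     0.03835     0.08266
  Δ          -0.05613    -0.05613    -0.03742     0.03742
  eq            7.807      0.5934  9.3099e-04      0.1201
  solve Keq expr → x = 0.01871; check Q = 167.3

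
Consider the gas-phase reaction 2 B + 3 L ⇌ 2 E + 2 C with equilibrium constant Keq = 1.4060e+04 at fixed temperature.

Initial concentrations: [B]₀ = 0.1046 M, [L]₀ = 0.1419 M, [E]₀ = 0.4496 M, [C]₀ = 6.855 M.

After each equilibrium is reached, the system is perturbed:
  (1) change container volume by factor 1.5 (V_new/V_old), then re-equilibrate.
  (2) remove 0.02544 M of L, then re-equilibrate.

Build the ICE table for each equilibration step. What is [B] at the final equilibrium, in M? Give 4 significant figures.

Q₀ = 3.0385e+05 vs Keq = 1.4060e+04 ⇒ Q>K, reverse
Step 1:
                  B         L         E         C
  I          0.1046    0.1419    0.4496     6.855
  C         0.07079    0.1062  -0.07079  -0.07079
  E          0.1754    0.2481    0.3788     6.784
  solve Keq expr → x = -0.0354; check Q = 1.4060e+04
Then change container volume by factor 1.5 (V_new/V_old).
Step 2:
                  B         L         E         C
  I          0.1169    0.1654    0.2525     4.523
  C        0.007901   0.01185 -0.007901 -0.007901
  E          0.1248    0.1772    0.2446     4.515
  solve Keq expr → x = -0.003951; check Q = 1.4060e+04
Then remove 0.02544 M of L.
Step 3:
                  B         L         E         C
  I          0.1248    0.1518    0.2446     4.515
  C        0.008825   0.01324 -0.008825 -0.008825
  E          0.1337     0.165    0.2358     4.506
  solve Keq expr → x = -0.004412; check Q = 1.4060e+04

[B]_eq = 0.1337 M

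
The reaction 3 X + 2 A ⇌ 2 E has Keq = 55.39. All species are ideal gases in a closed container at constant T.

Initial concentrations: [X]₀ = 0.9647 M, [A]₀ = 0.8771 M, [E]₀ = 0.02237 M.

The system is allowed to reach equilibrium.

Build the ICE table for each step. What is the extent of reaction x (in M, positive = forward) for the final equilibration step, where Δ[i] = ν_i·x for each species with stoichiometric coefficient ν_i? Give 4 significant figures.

x = 0.227 M

Q₀ = 7.2453e-04 vs Keq = 55.39 ⇒ Q<K, forward
Step 1:
                   X          A          E
  init        0.9647     0.8771    0.02237
  Δ          -0.6809    -0.4539     0.4539
  eq          0.2838     0.4232     0.4763
  solve Keq expr → x = 0.227; check Q = 55.39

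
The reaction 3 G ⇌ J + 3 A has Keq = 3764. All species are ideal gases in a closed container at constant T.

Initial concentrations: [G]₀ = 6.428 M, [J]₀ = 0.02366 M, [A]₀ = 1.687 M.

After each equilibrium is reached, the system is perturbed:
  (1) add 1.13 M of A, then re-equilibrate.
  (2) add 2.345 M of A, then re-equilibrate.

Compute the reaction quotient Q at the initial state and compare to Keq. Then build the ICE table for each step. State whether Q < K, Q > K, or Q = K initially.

Q₀ = 4.2769e-04 vs Keq = 3764 ⇒ Q<K, forward
Step 1:
                  G         J         A
  I           6.428   0.02366     1.687
  C          -5.823     1.941     5.823
  E          0.6047     1.965      7.51
  solve Keq expr → x = 1.941; check Q = 3764
Then add 1.13 M of A.
Step 2:
                  G         J         A
  I          0.6047     1.965      8.64
  C         0.08126  -0.02709  -0.08126
  E           0.686     1.938     8.559
  solve Keq expr → x = -0.02709; check Q = 3764
Then add 2.345 M of A.
Step 3:
                  G         J         A
  I           0.686     1.938      10.9
  C          0.1663  -0.05544   -0.1663
  E          0.8523     1.882     10.74
  solve Keq expr → x = -0.05544; check Q = 3764

Q₀ = 4.2769e-04; Q < K (proceeds forward)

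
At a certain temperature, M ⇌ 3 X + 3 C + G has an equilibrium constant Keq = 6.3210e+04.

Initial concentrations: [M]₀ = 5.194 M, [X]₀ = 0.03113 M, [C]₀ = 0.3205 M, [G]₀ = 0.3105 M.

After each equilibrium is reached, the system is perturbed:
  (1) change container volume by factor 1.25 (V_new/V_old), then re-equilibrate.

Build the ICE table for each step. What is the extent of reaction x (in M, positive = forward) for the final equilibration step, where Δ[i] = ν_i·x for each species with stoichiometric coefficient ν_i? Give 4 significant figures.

Q₀ = 5.9372e-08 vs Keq = 6.3210e+04 ⇒ Q<K, forward
Step 1:
                    M           X           C           G
  Initial       5.194     0.03113      0.3205      0.3105
  Change       -2.128       6.383       6.383       2.128
  Equil         3.066       6.414       6.704       2.438
  solve Keq expr → x = 2.128; check Q = 6.3210e+04
Then change container volume by factor 1.25 (V_new/V_old).
Step 2:
                    M           X           C           G
  Initial       2.453       5.131       5.363       1.951
  Change      -0.3302      0.9905      0.9905      0.3302
  Equil         2.123       6.122       6.353       2.281
  solve Keq expr → x = 0.3302; check Q = 6.3210e+04

x = 0.3302 M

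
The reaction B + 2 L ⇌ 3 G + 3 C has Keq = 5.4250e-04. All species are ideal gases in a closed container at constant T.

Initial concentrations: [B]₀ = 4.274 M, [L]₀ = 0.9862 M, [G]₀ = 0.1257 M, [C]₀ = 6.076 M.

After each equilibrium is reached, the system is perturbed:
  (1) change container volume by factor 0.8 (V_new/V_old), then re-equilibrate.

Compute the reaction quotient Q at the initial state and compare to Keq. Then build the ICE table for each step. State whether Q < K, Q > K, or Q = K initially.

Q₀ = 0.1072; Q > K (proceeds reverse)

Q₀ = 0.1072 vs Keq = 5.4250e-04 ⇒ Q>K, reverse
Step 1:
                   B          L          G          C
  I            4.274     0.9862     0.1257      6.076
  C          0.03423    0.06845    -0.1027    -0.1027
  E            4.308      1.055    0.02302      5.973
  solve Keq expr → x = -0.03423; check Q = 5.4250e-04
Then change container volume by factor 0.8 (V_new/V_old).
Step 2:
                   B          L          G          C
  I            5.385      1.318    0.02877      7.467
  C         0.001897   0.003794   -0.00569   -0.00569
  E            5.387      1.322    0.02308      7.461
  solve Keq expr → x = -0.001897; check Q = 5.4250e-04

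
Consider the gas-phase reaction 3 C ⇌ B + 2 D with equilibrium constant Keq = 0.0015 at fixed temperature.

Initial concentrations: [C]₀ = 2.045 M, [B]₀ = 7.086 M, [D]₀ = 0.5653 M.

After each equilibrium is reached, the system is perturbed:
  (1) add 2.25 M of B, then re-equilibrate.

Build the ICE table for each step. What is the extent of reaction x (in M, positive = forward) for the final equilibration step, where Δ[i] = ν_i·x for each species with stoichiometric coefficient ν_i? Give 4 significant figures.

x = -0.004356 M

Q₀ = 0.2648 vs Keq = 0.0015 ⇒ Q>K, reverse
Step 1:
                  C         B         D
  Initial     2.045     7.086    0.5653
  Change     0.7444   -0.2481   -0.4963
  Equil       2.789     6.838     0.069
  solve Keq expr → x = -0.2481; check Q = 0.0015
Then add 2.25 M of B.
Step 2:
                  C         B         D
  Initial     2.789     9.088     0.069
  Change    0.01307 -0.004356 -0.008713
  Equil       2.803     9.083   0.06029
  solve Keq expr → x = -0.004356; check Q = 0.0015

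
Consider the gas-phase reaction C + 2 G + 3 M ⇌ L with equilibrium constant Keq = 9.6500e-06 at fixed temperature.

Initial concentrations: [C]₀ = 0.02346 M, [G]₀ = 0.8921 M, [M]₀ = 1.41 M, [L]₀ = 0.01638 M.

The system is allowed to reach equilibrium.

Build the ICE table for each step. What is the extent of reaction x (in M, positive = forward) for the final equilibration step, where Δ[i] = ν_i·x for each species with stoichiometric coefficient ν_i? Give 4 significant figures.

Q₀ = 0.313 vs Keq = 9.6500e-06 ⇒ Q>K, reverse
Step 1:
                  C         G         M         L
  init      0.02346    0.8921      1.41   0.01638
  Δ         0.01638   0.03276   0.04914  -0.01638
  eq        0.03984    0.9249     1.459 1.0216e-06
  solve Keq expr → x = -0.01638; check Q = 9.6500e-06

x = -0.01638 M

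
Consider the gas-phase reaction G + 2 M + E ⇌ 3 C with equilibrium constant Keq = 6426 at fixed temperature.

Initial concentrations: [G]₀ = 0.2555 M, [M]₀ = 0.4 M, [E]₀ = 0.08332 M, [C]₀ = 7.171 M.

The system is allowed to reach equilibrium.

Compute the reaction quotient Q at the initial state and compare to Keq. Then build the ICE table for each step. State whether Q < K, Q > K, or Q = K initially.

Q₀ = 1.0826e+05; Q > K (proceeds reverse)

Q₀ = 1.0826e+05 vs Keq = 6426 ⇒ Q>K, reverse
Step 1:
                    G           M           E           C
  I            0.2555         0.4     0.08332       7.171
  C            0.1514      0.3027      0.1514     -0.4541
  E            0.4069      0.7027      0.2347       6.717
  solve Keq expr → x = -0.1514; check Q = 6426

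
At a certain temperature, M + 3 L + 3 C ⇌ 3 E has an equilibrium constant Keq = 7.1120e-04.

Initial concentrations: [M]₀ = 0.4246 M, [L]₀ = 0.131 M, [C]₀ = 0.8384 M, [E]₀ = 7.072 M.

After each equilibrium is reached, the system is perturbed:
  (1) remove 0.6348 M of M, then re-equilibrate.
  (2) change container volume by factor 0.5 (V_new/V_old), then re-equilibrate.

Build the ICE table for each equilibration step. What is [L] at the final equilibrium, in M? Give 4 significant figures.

Q₀ = 6.2875e+05 vs Keq = 7.1120e-04 ⇒ Q>K, reverse
Step 1:
                  M         L         C         E
  I          0.4246     0.131    0.8384     7.072
  C           1.474     4.423     4.423    -4.423
  E           1.899     4.554     5.262     2.649
  solve Keq expr → x = -1.474; check Q = 7.1120e-04
Then remove 0.6348 M of M.
Step 2:
                  M         L         C         E
  I           1.264     4.554     5.262     2.649
  C         0.05147    0.1544    0.1544   -0.1544
  E           1.316     4.709     5.416     2.494
  solve Keq expr → x = -0.05147; check Q = 7.1120e-04
Then change container volume by factor 0.5 (V_new/V_old).
Step 3:
                  M         L         C         E
  I           2.631     9.417     10.83     4.989
  C         -0.7015    -2.104    -2.104     2.104
  E            1.93     7.313     8.728     7.093
  solve Keq expr → x = 0.7015; check Q = 7.1120e-04

[L]_eq = 7.313 M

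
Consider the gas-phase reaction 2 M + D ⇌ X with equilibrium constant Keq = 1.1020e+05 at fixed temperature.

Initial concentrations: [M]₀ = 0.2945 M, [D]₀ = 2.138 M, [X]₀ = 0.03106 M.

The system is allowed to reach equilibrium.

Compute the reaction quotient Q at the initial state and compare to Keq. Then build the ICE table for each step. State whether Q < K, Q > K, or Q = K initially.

Q₀ = 0.1675 vs Keq = 1.1020e+05 ⇒ Q<K, forward
Step 1:
                    M           D           X
  I            0.2945       2.138     0.03106
  C           -0.2936     -0.1468      0.1468
  E        9.0031e-04       1.991      0.1779
  solve Keq expr → x = 0.1468; check Q = 1.1020e+05

Q₀ = 0.1675; Q < K (proceeds forward)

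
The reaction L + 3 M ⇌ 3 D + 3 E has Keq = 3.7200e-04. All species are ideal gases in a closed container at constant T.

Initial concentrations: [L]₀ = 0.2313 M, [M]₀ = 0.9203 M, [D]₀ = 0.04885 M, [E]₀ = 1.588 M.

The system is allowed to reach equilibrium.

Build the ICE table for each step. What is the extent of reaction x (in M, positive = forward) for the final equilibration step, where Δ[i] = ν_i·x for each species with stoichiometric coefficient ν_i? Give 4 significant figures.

Q₀ = 0.002589 vs Keq = 3.7200e-04 ⇒ Q>K, reverse
Step 1:
                    L           M           D           E
  I            0.2313      0.9203     0.04885       1.588
  C          0.007336     0.02201    -0.02201    -0.02201
  E            0.2386      0.9423     0.02684       1.566
  solve Keq expr → x = -0.007336; check Q = 3.7200e-04

x = -0.007336 M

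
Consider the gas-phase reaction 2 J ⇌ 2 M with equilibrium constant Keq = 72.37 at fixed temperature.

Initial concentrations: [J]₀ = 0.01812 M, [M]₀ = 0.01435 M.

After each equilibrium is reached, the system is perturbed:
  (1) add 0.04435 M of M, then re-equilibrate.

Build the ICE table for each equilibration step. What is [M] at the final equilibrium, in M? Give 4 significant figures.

[M]_eq = 0.06874 M

Q₀ = 0.6272 vs Keq = 72.37 ⇒ Q<K, forward
Step 1:
                  J         M
  Initial   0.01812   0.01435
  Change    -0.0147    0.0147
  Equil    0.003415   0.02905
  solve Keq expr → x = 0.007352; check Q = 72.37
Then add 0.04435 M of M.
Step 2:
                  J         M
  Initial  0.003415    0.0734
  Change   0.004665 -0.004665
  Equil     0.00808   0.06874
  solve Keq expr → x = -0.002332; check Q = 72.37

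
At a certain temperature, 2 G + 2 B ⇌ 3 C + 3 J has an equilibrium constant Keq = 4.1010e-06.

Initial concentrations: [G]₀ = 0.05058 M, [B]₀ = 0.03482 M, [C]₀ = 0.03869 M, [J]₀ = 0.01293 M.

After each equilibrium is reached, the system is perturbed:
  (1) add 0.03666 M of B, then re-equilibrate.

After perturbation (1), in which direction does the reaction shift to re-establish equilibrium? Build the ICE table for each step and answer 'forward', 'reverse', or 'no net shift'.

Q₀ = 4.0362e-05 vs Keq = 4.1010e-06 ⇒ Q>K, reverse
Step 1:
                   G          B          C          J
  I          0.05058    0.03482    0.03869    0.01293
  C         0.003452   0.003452  -0.005178  -0.005178
  E          0.05403    0.03827    0.03351   0.007752
  solve Keq expr → x = -0.001726; check Q = 4.1010e-06
Then add 0.03666 M of B.
Step 2:
                   G          B          C          J
  I          0.05403    0.07493    0.03351   0.007752
  C         -0.00196   -0.00196    0.00294    0.00294
  E          0.05207    0.07297    0.03645    0.01069
  solve Keq expr → x = 9.7997e-04; check Q = 4.1010e-06

Direction: forward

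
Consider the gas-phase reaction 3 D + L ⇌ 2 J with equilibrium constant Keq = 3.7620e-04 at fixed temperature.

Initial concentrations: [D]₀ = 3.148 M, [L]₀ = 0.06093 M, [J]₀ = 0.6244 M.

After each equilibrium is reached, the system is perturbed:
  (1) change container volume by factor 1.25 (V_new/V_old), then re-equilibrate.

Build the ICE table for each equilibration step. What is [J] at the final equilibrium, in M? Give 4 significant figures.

Q₀ = 0.2051 vs Keq = 3.7620e-04 ⇒ Q>K, reverse
Step 1:
                  D         L         J
  I           3.148   0.06093    0.6244
  C          0.8054    0.2685   -0.5369
  E           3.953    0.3294    0.0875
  solve Keq expr → x = -0.2685; check Q = 3.7620e-04
Then change container volume by factor 1.25 (V_new/V_old).
Step 2:
                  D         L         J
  I           3.163    0.2635      0.07
  C         0.01921  0.006403  -0.01281
  E           3.182    0.2699   0.05719
  solve Keq expr → x = -0.006403; check Q = 3.7620e-04

[J]_eq = 0.05719 M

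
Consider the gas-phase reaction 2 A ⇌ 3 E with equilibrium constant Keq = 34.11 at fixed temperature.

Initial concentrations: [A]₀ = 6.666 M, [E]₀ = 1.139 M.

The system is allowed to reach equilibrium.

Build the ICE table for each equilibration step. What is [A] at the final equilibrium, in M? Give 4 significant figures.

Q₀ = 0.03325 vs Keq = 34.11 ⇒ Q<K, forward
Step 1:
                    A           E
  I             6.666       1.139
  C            -3.702       5.553
  E             2.964       6.692
  solve Keq expr → x = 1.851; check Q = 34.11

[A]_eq = 2.964 M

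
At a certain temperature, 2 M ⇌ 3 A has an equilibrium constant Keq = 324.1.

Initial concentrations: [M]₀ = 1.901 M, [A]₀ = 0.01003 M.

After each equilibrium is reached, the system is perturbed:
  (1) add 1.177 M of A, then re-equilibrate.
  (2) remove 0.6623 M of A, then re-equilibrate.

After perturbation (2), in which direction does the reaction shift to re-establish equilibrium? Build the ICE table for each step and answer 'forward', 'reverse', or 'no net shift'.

Q₀ = 2.7921e-07 vs Keq = 324.1 ⇒ Q<K, forward
Step 1:
                  M         A
  init        1.901   0.01003
  Δ          -1.678     2.517
  eq         0.2231     2.527
  solve Keq expr → x = 0.8389; check Q = 324.1
Then add 1.177 M of A.
Step 2:
                  M         A
  init       0.2231     3.704
  Δ          0.1397   -0.2096
  eq         0.3628     3.494
  solve Keq expr → x = -0.06986; check Q = 324.1
Then remove 0.6623 M of A.
Step 3:
                  M         A
  init       0.3628     2.832
  Δ         -0.0809    0.1214
  eq         0.2819     2.953
  solve Keq expr → x = 0.04045; check Q = 324.1

Direction: forward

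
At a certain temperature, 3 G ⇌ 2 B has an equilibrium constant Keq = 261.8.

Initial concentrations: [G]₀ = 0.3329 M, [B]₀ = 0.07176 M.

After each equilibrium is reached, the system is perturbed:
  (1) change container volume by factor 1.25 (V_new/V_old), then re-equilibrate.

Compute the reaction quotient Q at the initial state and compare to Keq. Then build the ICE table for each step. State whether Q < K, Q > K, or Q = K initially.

Q₀ = 0.1396 vs Keq = 261.8 ⇒ Q<K, forward
Step 1:
                   G          B
  init        0.3329    0.07176
  Δ          -0.2705     0.1803
  eq         0.06238     0.2521
  solve Keq expr → x = 0.09017; check Q = 261.8
Then change container volume by factor 1.25 (V_new/V_old).
Step 2:
                   G          B
  init       0.04991     0.2017
  Δ         0.003445  -0.002296
  eq         0.05335     0.1994
  solve Keq expr → x = -0.001148; check Q = 261.8

Q₀ = 0.1396; Q < K (proceeds forward)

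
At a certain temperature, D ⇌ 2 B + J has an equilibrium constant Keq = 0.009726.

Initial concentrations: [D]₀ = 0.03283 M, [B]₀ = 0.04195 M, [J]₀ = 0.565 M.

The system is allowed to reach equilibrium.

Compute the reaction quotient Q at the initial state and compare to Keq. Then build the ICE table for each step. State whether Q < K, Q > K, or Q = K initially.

Q₀ = 0.03029; Q > K (proceeds reverse)

Q₀ = 0.03029 vs Keq = 0.009726 ⇒ Q>K, reverse
Step 1:
                   D          B          J
  Initial    0.03283    0.04195      0.565
  Change    0.007681   -0.01536  -0.007681
  Equil      0.04051    0.02659     0.5573
  solve Keq expr → x = -0.007681; check Q = 0.009726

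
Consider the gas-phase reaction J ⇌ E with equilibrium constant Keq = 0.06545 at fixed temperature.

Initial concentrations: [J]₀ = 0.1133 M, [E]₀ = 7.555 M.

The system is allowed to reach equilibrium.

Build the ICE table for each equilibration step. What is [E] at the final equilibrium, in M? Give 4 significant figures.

Q₀ = 66.68 vs Keq = 0.06545 ⇒ Q>K, reverse
Step 1:
                   J          E
  Initial     0.1133      7.555
  Change       7.084     -7.084
  Equil        7.197     0.4711
  solve Keq expr → x = -7.084; check Q = 0.06545

[E]_eq = 0.4711 M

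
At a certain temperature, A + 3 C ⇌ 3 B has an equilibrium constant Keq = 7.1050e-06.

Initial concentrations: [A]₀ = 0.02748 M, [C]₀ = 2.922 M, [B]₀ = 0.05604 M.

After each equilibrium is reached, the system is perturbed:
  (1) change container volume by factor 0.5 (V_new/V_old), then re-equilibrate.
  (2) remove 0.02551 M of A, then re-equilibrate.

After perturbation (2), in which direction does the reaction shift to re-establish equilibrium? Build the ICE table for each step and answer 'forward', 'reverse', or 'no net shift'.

Q₀ = 2.5671e-04 vs Keq = 7.1050e-06 ⇒ Q>K, reverse
Step 1:
                    A           C           B
  init        0.02748       2.922     0.05604
  Δ           0.01221     0.03664    -0.03664
  eq          0.03969       2.959      0.0194
  solve Keq expr → x = -0.01221; check Q = 7.1050e-06
Then change container volume by factor 0.5 (V_new/V_old).
Step 2:
                    A           C           B
  init        0.07939       5.917      0.0388
  Δ          -0.00312   -0.009361    0.009361
  eq          0.07627       5.908     0.04816
  solve Keq expr → x = 0.00312; check Q = 7.1050e-06
Then remove 0.02551 M of A.
Step 3:
                    A           C           B
  init        0.05076       5.908     0.04816
  Δ          0.001856    0.005567   -0.005567
  eq          0.05261       5.913      0.0426
  solve Keq expr → x = -0.001856; check Q = 7.1050e-06

Direction: reverse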